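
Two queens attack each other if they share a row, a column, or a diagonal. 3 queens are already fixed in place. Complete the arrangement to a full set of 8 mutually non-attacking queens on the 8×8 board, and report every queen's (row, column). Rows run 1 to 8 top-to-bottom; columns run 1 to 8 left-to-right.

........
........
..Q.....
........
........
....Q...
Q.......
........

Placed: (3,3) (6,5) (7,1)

Row 1: attacked by (3,3)→{1,3,5}; (6,5)→{5}; (7,1)→{1,7}. Safe: 2, 4, 6, 8. Place at column 4.
Row 2: attacked by (1,4)→{3,4,5}; (3,3)→{2,3,4}; (6,5)→{1,5}; (7,1)→{1,6}. Safe: 7, 8. Place at column 7.
Row 4: attacked by (1,4)→{1,4,7}; (2,7)→{5,7}; (3,3)→{2,3,4}; (6,5)→{3,5,7}; (7,1)→{1,4}. Safe: 6, 8. Place at column 8.
Row 5: attacked by (1,4)→{4,8}; (2,7)→{4,7}; (3,3)→{1,3,5}; (4,8)→{7,8}; (6,5)→{4,5,6}; (7,1)→{1,3}. Safe: 2. Place at column 2.
Row 8: attacked by (1,4)→{4}; (2,7)→{1,7}; (3,3)→{3,8}; (4,8)→{4,8}; (5,2)→{2,5}; (6,5)→{3,5,7}; (7,1)→{1,2}. Safe: 6. Place at column 6.
Columns [4, 7, 3, 8, 2, 5, 1, 6], r−c [-3, -5, 0, -4, 3, 1, 6, 2], r+c [5, 9, 6, 12, 7, 11, 8, 14] are all distinct, so no two queens attack.

(1,4) (2,7) (3,3) (4,8) (5,2) (6,5) (7,1) (8,6)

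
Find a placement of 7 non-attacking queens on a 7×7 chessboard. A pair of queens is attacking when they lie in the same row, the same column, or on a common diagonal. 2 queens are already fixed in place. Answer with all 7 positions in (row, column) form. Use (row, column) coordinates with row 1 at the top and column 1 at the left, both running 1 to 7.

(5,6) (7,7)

Row 1: attacked by (5,6)→{2,6}; (7,7)→{1,7}. Safe: 3, 4, 5. Place at column 4.
Row 2: attacked by (1,4)→{3,4,5}; (5,6)→{3,6}; (7,7)→{2,7}. Safe: 1. Place at column 1.
Row 3: attacked by (1,4)→{2,4,6}; (2,1)→{1,2}; (5,6)→{4,6}; (7,7)→{3,7}. Safe: 5. Place at column 5.
Row 4: attacked by (1,4)→{1,4,7}; (2,1)→{1,3}; (3,5)→{4,5,6}; (5,6)→{5,6,7}; (7,7)→{4,7}. Safe: 2. Place at column 2.
Row 6: attacked by (1,4)→{4}; (2,1)→{1,5}; (3,5)→{2,5}; (4,2)→{2,4}; (5,6)→{5,6,7}; (7,7)→{6,7}. Safe: 3. Place at column 3.
Columns [4, 1, 5, 2, 6, 3, 7], r−c [-3, 1, -2, 2, -1, 3, 0], r+c [5, 3, 8, 6, 11, 9, 14] are all distinct, so no two queens attack.

(1,4) (2,1) (3,5) (4,2) (5,6) (6,3) (7,7)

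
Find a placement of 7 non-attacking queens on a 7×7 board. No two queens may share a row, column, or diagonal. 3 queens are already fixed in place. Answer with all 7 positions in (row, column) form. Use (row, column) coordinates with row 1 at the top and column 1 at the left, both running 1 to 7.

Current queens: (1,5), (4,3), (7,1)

Row 2: attacked by (1,5)→{4,5,6}; (4,3)→{1,3,5}; (7,1)→{1,6}. Safe: 2, 7. Place at column 2.
Row 3: attacked by (1,5)→{3,5,7}; (2,2)→{1,2,3}; (4,3)→{2,3,4}; (7,1)→{1,5}. Safe: 6. Place at column 6.
Row 5: attacked by (1,5)→{1,5}; (2,2)→{2,5}; (3,6)→{4,6}; (4,3)→{2,3,4}; (7,1)→{1,3}. Safe: 7. Place at column 7.
Row 6: attacked by (1,5)→{5}; (2,2)→{2,6}; (3,6)→{3,6}; (4,3)→{1,3,5}; (5,7)→{6,7}; (7,1)→{1,2}. Safe: 4. Place at column 4.
Columns [5, 2, 6, 3, 7, 4, 1], r−c [-4, 0, -3, 1, -2, 2, 6], r+c [6, 4, 9, 7, 12, 10, 8] are all distinct, so no two queens attack.

(1,5) (2,2) (3,6) (4,3) (5,7) (6,4) (7,1)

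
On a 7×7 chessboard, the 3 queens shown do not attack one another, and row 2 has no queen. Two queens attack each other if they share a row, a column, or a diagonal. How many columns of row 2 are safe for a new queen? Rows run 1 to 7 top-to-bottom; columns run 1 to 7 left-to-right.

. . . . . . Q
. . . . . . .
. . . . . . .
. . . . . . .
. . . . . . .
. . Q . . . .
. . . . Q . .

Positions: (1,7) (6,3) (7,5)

3

(1,7) attacks row 2 at column 7 and diagonals 6.
(6,3) attacks row 2 at column 3 and diagonals 7.
(7,5) attacks row 2 at column 5.
Attacked columns: {3, 5, 6, 7}. Safe: {1, 2, 4}.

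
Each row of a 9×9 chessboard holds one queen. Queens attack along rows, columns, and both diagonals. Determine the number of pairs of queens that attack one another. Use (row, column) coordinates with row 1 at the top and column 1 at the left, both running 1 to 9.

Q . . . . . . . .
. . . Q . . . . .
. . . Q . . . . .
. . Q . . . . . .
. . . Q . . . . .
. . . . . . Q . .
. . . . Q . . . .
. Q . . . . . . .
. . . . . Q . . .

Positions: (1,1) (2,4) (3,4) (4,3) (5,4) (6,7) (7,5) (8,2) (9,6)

6

Same column: (2,4)–(3,4) (column 4); (2,4)–(5,4) (column 4); (3,4)–(5,4) (column 4).
Same diagonal: (3,4)–(4,3) (|3−4| = |4−3| = 1); (3,4)–(6,7) (|3−6| = |4−7| = 3); (4,3)–(5,4) (|4−5| = |3−4| = 1).
Total attacking pairs: 6.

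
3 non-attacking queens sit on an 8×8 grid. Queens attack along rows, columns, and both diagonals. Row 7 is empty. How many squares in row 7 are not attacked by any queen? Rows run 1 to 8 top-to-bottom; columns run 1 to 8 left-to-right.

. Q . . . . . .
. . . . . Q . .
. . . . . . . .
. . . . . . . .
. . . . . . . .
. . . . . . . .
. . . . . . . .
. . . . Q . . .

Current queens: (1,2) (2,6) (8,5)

2

(1,2) attacks row 7 at column 2 and diagonals 8.
(2,6) attacks row 7 at column 6 and diagonals 1.
(8,5) attacks row 7 at column 5 and diagonals 4, 6.
Attacked columns: {1, 2, 4, 5, 6, 8}. Safe: {3, 7}.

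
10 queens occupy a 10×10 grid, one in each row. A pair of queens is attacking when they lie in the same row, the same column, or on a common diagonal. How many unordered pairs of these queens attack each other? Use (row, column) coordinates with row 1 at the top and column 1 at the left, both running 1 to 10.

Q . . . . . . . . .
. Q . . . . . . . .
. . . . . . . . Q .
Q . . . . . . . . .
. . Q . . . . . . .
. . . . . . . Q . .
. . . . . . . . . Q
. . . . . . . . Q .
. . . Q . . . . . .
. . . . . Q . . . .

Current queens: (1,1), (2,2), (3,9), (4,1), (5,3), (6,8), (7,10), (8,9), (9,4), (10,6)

4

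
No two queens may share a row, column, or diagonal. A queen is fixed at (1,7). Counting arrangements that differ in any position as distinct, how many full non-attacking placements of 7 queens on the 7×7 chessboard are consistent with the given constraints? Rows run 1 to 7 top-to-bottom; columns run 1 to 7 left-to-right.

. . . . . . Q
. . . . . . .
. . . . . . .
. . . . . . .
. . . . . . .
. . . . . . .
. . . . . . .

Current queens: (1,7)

Branch on row 2: col 1 → 0; col 2 → 1; col 3 → 1; col 4 → 1; col 5 → 1.
Sum: 0 + 1 + 1 + 1 + 1 = 4.

4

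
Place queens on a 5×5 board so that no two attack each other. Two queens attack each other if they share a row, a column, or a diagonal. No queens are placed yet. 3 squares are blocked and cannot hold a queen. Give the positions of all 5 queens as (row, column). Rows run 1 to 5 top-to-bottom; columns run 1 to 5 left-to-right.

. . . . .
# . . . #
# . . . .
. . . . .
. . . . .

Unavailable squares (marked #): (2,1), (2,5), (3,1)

(1,1) (2,4) (3,2) (4,5) (5,3)

Row 1: Safe: 1, 2, 3, 4, 5. Place at column 1.
Row 2: attacked by (1,1)→{1,2}. Blocked: 1,5. Safe: 3, 4. Place at column 4.
Row 3: attacked by (1,1)→{1,3}; (2,4)→{3,4,5}. Blocked: 1. Safe: 2. Place at column 2.
Row 4: attacked by (1,1)→{1,4}; (2,4)→{2,4}; (3,2)→{1,2,3}. Safe: 5. Place at column 5.
Row 5: attacked by (1,1)→{1,5}; (2,4)→{1,4}; (3,2)→{2,4}; (4,5)→{4,5}. Safe: 3. Place at column 3.
Columns [1, 4, 2, 5, 3], r−c [0, -2, 1, -1, 2], r+c [2, 6, 5, 9, 8] are all distinct, so no two queens attack.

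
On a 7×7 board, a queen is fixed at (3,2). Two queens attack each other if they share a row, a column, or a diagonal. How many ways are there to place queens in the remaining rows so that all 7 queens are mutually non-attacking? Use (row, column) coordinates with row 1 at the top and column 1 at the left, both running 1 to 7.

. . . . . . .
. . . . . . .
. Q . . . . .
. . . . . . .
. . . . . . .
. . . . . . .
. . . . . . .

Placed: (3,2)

Branch on row 1: col 1 → 1; col 3 → 2; col 5 → 2; col 6 → 1; col 7 → 0.
Sum: 1 + 2 + 2 + 1 + 0 = 6.

6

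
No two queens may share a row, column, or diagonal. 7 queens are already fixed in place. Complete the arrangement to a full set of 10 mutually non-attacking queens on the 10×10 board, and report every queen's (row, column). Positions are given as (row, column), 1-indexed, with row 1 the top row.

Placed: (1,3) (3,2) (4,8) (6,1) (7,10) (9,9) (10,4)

Row 2: attacked by (1,3)→{2,3,4}; (3,2)→{1,2,3}; (4,8)→{6,8,10}; (6,1)→{1,5}; (7,10)→{5,10}; (9,9)→{2,9}; (10,4)→{4}. Safe: 7. Place at column 7.
Row 5: attacked by (1,3)→{3,7}; (2,7)→{4,7,10}; (3,2)→{2,4}; (4,8)→{7,8,9}; (6,1)→{1,2}; (7,10)→{8,10}; (9,9)→{5,9}; (10,4)→{4,9}. Safe: 6. Place at column 6.
Row 8: attacked by (1,3)→{3,10}; (2,7)→{1,7}; (3,2)→{2,7}; (4,8)→{4,8}; (5,6)→{3,6,9}; (6,1)→{1,3}; (7,10)→{9,10}; (9,9)→{8,9,10}; (10,4)→{2,4,6}. Safe: 5. Place at column 5.
Columns [3, 7, 2, 8, 6, 1, 10, 5, 9, 4], r−c [-2, -5, 1, -4, -1, 5, -3, 3, 0, 6], r+c [4, 9, 5, 12, 11, 7, 17, 13, 18, 14] are all distinct, so no two queens attack.

(1,3) (2,7) (3,2) (4,8) (5,6) (6,1) (7,10) (8,5) (9,9) (10,4)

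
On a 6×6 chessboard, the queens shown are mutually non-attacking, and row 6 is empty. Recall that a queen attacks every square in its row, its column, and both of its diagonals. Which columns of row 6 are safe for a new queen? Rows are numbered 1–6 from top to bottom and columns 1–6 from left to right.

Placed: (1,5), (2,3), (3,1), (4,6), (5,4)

columns 2

(1,5) attacks row 6 at column 5.
(2,3) attacks row 6 at column 3.
(3,1) attacks row 6 at column 1 and diagonals 4.
(4,6) attacks row 6 at column 6 and diagonals 4.
(5,4) attacks row 6 at column 4 and diagonals 3, 5.
Attacked columns: {1, 3, 4, 5, 6}. Safe: {2}.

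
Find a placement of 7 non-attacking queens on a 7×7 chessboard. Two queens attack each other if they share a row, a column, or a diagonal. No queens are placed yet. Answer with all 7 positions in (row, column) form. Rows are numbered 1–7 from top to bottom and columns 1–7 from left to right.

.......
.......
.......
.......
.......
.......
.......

Row 1: Safe: 1, 2, 3, 4, 5, 6, 7. Place at column 5.
Row 2: attacked by (1,5)→{4,5,6}. Safe: 1, 2, 3, 7. Place at column 3.
Row 3: attacked by (1,5)→{3,5,7}; (2,3)→{2,3,4}. Safe: 1, 6. Place at column 1.
Row 4: attacked by (1,5)→{2,5}; (2,3)→{1,3,5}; (3,1)→{1,2}. Safe: 4, 6, 7. Place at column 6.
Row 5: attacked by (1,5)→{1,5}; (2,3)→{3,6}; (3,1)→{1,3}; (4,6)→{5,6,7}. Safe: 2, 4. Place at column 4.
Row 6: attacked by (1,5)→{5}; (2,3)→{3,7}; (3,1)→{1,4}; (4,6)→{4,6}; (5,4)→{3,4,5}. Safe: 2. Place at column 2.
Row 7: attacked by (1,5)→{5}; (2,3)→{3}; (3,1)→{1,5}; (4,6)→{3,6}; (5,4)→{2,4,6}; (6,2)→{1,2,3}. Safe: 7. Place at column 7.
Columns [5, 3, 1, 6, 4, 2, 7], r−c [-4, -1, 2, -2, 1, 4, 0], r+c [6, 5, 4, 10, 9, 8, 14] are all distinct, so no two queens attack.

(1,5) (2,3) (3,1) (4,6) (5,4) (6,2) (7,7)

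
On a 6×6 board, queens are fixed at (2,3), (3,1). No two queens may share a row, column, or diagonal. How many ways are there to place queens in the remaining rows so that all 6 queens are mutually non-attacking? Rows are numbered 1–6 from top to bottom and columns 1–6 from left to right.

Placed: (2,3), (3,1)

1

Branch on row 1: col 5 → 1; col 6 → 0.
Sum: 1 + 0 = 1.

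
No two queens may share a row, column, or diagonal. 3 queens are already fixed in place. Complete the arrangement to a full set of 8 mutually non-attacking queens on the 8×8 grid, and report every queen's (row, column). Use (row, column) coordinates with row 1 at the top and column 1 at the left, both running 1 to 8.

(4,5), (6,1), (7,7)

Row 1: attacked by (4,5)→{2,5,8}; (6,1)→{1,6}; (7,7)→{1,7}. Safe: 3, 4. Place at column 3.
Row 2: attacked by (1,3)→{2,3,4}; (4,5)→{3,5,7}; (6,1)→{1,5}; (7,7)→{2,7}. Safe: 6, 8. Place at column 6.
Row 3: attacked by (1,3)→{1,3,5}; (2,6)→{5,6,7}; (4,5)→{4,5,6}; (6,1)→{1,4}; (7,7)→{3,7}. Safe: 2, 8. Place at column 2.
Row 5: attacked by (1,3)→{3,7}; (2,6)→{3,6}; (3,2)→{2,4}; (4,5)→{4,5,6}; (6,1)→{1,2}; (7,7)→{5,7}. Safe: 8. Place at column 8.
Row 8: attacked by (1,3)→{3}; (2,6)→{6}; (3,2)→{2,7}; (4,5)→{1,5}; (5,8)→{5,8}; (6,1)→{1,3}; (7,7)→{6,7,8}. Safe: 4. Place at column 4.
Columns [3, 6, 2, 5, 8, 1, 7, 4], r−c [-2, -4, 1, -1, -3, 5, 0, 4], r+c [4, 8, 5, 9, 13, 7, 14, 12] are all distinct, so no two queens attack.

(1,3) (2,6) (3,2) (4,5) (5,8) (6,1) (7,7) (8,4)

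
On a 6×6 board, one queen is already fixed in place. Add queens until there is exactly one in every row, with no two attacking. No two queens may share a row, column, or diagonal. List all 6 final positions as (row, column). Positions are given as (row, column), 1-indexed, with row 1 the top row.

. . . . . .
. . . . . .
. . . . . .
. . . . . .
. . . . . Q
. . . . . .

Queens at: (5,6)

(1,4) (2,1) (3,5) (4,2) (5,6) (6,3)

Row 1: attacked by (5,6)→{2,6}. Safe: 1, 3, 4, 5. Place at column 4.
Row 2: attacked by (1,4)→{3,4,5}; (5,6)→{3,6}. Safe: 1, 2. Place at column 1.
Row 3: attacked by (1,4)→{2,4,6}; (2,1)→{1,2}; (5,6)→{4,6}. Safe: 3, 5. Place at column 5.
Row 4: attacked by (1,4)→{1,4}; (2,1)→{1,3}; (3,5)→{4,5,6}; (5,6)→{5,6}. Safe: 2. Place at column 2.
Row 6: attacked by (1,4)→{4}; (2,1)→{1,5}; (3,5)→{2,5}; (4,2)→{2,4}; (5,6)→{5,6}. Safe: 3. Place at column 3.
Columns [4, 1, 5, 2, 6, 3], r−c [-3, 1, -2, 2, -1, 3], r+c [5, 3, 8, 6, 11, 9] are all distinct, so no two queens attack.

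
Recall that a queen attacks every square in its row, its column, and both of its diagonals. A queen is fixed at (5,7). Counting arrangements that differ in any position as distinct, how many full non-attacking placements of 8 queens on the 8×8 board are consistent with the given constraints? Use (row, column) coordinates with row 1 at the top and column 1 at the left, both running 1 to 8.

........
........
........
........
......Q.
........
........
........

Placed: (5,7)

8

Branch on row 1: col 1 → 1; col 2 → 0; col 4 → 3; col 5 → 3; col 6 → 0; col 8 → 1.
Sum: 1 + 0 + 3 + 3 + 0 + 1 = 8.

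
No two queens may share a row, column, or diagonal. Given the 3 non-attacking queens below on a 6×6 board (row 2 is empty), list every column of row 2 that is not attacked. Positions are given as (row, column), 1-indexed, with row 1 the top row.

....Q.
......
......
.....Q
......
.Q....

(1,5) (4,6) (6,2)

columns 1, 3

(1,5) attacks row 2 at column 5 and diagonals 4, 6.
(4,6) attacks row 2 at column 6 and diagonals 4.
(6,2) attacks row 2 at column 2 and diagonals 6.
Attacked columns: {2, 4, 5, 6}. Safe: {1, 3}.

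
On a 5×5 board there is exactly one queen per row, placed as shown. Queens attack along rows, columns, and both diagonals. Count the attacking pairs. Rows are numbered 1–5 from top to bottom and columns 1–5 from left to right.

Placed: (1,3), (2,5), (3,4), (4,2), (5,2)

Same column: (4,2)–(5,2) (column 2).
Same diagonal: (2,5)–(3,4) (|2−3| = |5−4| = 1); (2,5)–(5,2) (|2−5| = |5−2| = 3); (3,4)–(5,2) (|3−5| = |4−2| = 2).
Total attacking pairs: 4.

4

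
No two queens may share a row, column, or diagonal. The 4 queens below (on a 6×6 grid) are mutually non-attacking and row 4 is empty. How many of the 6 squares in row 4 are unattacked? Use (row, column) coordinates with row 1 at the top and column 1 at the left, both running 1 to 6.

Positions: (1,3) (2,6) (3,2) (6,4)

1

(1,3) attacks row 4 at column 3 and diagonals 6.
(2,6) attacks row 4 at column 6 and diagonals 4.
(3,2) attacks row 4 at column 2 and diagonals 1, 3.
(6,4) attacks row 4 at column 4 and diagonals 2, 6.
Attacked columns: {1, 2, 3, 4, 6}. Safe: {5}.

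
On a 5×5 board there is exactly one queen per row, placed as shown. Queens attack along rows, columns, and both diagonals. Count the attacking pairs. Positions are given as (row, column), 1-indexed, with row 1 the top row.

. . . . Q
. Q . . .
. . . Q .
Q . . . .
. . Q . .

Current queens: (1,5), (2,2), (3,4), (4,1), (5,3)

0

All columns are distinct and no two queens satisfy |Δrow| = |Δcol|, so no pair attacks.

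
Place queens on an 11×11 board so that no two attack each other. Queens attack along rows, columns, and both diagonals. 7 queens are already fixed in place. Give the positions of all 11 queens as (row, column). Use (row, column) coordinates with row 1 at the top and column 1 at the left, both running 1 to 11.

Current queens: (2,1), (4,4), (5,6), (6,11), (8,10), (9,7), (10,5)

(1,8) (2,1) (3,9) (4,4) (5,6) (6,11) (7,3) (8,10) (9,7) (10,5) (11,2)

Row 1: attacked by (2,1)→{1,2}; (4,4)→{1,4,7}; (5,6)→{2,6,10}; (6,11)→{6,11}; (8,10)→{3,10}; (9,7)→{7}; (10,5)→{5}. Safe: 8, 9. Place at column 8.
Row 3: attacked by (1,8)→{6,8,10}; (2,1)→{1,2}; (4,4)→{3,4,5}; (5,6)→{4,6,8}; (6,11)→{8,11}; (8,10)→{5,10}; (9,7)→{1,7}; (10,5)→{5}. Safe: 9. Place at column 9.
Row 7: attacked by (1,8)→{2,8}; (2,1)→{1,6}; (3,9)→{5,9}; (4,4)→{1,4,7}; (5,6)→{4,6,8}; (6,11)→{10,11}; (8,10)→{9,10,11}; (9,7)→{5,7,9}; (10,5)→{2,5,8}. Safe: 3. Place at column 3.
Row 11: attacked by (1,8)→{8}; (2,1)→{1,10}; (3,9)→{1,9}; (4,4)→{4,11}; (5,6)→{6}; (6,11)→{6,11}; (7,3)→{3,7}; (8,10)→{7,10}; (9,7)→{5,7,9}; (10,5)→{4,5,6}. Safe: 2. Place at column 2.
Columns [8, 1, 9, 4, 6, 11, 3, 10, 7, 5, 2], r−c [-7, 1, -6, 0, -1, -5, 4, -2, 2, 5, 9], r+c [9, 3, 12, 8, 11, 17, 10, 18, 16, 15, 13] are all distinct, so no two queens attack.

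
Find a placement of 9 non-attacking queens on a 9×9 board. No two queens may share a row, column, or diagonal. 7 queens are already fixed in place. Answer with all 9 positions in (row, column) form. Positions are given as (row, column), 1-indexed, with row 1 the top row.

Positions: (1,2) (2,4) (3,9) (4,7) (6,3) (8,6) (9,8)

Row 5: attacked by (1,2)→{2,6}; (2,4)→{1,4,7}; (3,9)→{7,9}; (4,7)→{6,7,8}; (6,3)→{2,3,4}; (8,6)→{3,6,9}; (9,8)→{4,8}. Safe: 5. Place at column 5.
Row 7: attacked by (1,2)→{2,8}; (2,4)→{4,9}; (3,9)→{5,9}; (4,7)→{4,7}; (5,5)→{3,5,7}; (6,3)→{2,3,4}; (8,6)→{5,6,7}; (9,8)→{6,8}. Safe: 1. Place at column 1.
Columns [2, 4, 9, 7, 5, 3, 1, 6, 8], r−c [-1, -2, -6, -3, 0, 3, 6, 2, 1], r+c [3, 6, 12, 11, 10, 9, 8, 14, 17] are all distinct, so no two queens attack.

(1,2) (2,4) (3,9) (4,7) (5,5) (6,3) (7,1) (8,6) (9,8)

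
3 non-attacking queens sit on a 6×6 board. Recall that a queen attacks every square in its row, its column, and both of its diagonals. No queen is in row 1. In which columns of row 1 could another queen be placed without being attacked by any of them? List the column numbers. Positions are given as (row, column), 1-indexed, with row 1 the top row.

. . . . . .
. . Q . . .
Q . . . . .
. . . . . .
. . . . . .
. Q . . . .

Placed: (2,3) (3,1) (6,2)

(2,3) attacks row 1 at column 3 and diagonals 2, 4.
(3,1) attacks row 1 at column 1 and diagonals 3.
(6,2) attacks row 1 at column 2.
Attacked columns: {1, 2, 3, 4}. Safe: {5, 6}.

columns 5, 6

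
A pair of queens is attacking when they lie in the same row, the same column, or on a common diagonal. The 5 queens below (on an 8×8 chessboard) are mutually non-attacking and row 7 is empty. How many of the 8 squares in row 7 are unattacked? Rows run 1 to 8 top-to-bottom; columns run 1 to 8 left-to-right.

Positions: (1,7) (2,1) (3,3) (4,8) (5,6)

(1,7) attacks row 7 at column 7 and diagonals 1.
(2,1) attacks row 7 at column 1 and diagonals 6.
(3,3) attacks row 7 at column 3 and diagonals 7.
(4,8) attacks row 7 at column 8 and diagonals 5.
(5,6) attacks row 7 at column 6 and diagonals 4, 8.
Attacked columns: {1, 3, 4, 5, 6, 7, 8}. Safe: {2}.

1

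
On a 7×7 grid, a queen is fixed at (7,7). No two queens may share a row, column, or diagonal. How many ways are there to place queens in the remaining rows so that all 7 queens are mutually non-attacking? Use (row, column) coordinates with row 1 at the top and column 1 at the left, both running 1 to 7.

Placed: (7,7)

4

Branch on row 1: col 2 → 1; col 3 → 1; col 4 → 1; col 5 → 1; col 6 → 0.
Sum: 1 + 1 + 1 + 1 + 0 = 4.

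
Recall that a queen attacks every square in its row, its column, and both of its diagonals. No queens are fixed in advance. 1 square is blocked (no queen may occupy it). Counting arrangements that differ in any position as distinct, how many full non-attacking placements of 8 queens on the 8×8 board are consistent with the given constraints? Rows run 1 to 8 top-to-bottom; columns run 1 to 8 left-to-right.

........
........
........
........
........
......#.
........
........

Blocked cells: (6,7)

78

Branch on row 1: col 1 → 3; col 2 → 8; col 3 → 12; col 4 → 15; col 5 → 15; col 6 → 14; col 7 → 8; col 8 → 3.
Sum: 3 + 8 + 12 + 15 + 15 + 14 + 8 + 3 = 78.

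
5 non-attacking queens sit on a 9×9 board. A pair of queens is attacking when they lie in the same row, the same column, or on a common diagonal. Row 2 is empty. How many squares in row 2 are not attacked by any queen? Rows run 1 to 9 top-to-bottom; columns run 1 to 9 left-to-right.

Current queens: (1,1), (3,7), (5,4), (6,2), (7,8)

(1,1) attacks row 2 at column 1 and diagonals 2.
(3,7) attacks row 2 at column 7 and diagonals 6, 8.
(5,4) attacks row 2 at column 4 and diagonals 1, 7.
(6,2) attacks row 2 at column 2 and diagonals 6.
(7,8) attacks row 2 at column 8 and diagonals 3.
Attacked columns: {1, 2, 3, 4, 6, 7, 8}. Safe: {5, 9}.

2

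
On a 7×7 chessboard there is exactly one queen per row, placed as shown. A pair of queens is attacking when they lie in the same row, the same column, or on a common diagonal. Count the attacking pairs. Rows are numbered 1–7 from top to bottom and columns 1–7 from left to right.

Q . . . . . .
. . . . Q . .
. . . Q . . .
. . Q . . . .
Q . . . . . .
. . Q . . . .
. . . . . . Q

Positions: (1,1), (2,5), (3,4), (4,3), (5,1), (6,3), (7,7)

6

Same column: (1,1)–(5,1) (column 1); (4,3)–(6,3) (column 3).
Same diagonal: (1,1)–(7,7) (|1−7| = |1−7| = 6); (2,5)–(3,4) (|2−3| = |5−4| = 1); (2,5)–(4,3) (|2−4| = |5−3| = 2); (3,4)–(4,3) (|3−4| = |4−3| = 1).
Total attacking pairs: 6.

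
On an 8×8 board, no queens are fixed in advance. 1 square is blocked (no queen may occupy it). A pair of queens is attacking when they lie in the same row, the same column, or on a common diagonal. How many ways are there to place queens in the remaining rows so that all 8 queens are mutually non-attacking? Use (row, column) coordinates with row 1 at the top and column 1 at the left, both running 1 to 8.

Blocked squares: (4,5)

Branch on row 1: col 1 → 4; col 2 → 8; col 3 → 14; col 4 → 14; col 5 → 18; col 6 → 15; col 7 → 7; col 8 → 4.
Sum: 4 + 8 + 14 + 14 + 18 + 15 + 7 + 4 = 84.

84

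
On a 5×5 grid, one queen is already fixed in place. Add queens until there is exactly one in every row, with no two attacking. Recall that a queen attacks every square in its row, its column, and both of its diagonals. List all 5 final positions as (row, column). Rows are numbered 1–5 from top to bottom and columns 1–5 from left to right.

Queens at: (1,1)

(1,1) (2,3) (3,5) (4,2) (5,4)

Row 2: attacked by (1,1)→{1,2}. Safe: 3, 4, 5. Place at column 3.
Row 3: attacked by (1,1)→{1,3}; (2,3)→{2,3,4}. Safe: 5. Place at column 5.
Row 4: attacked by (1,1)→{1,4}; (2,3)→{1,3,5}; (3,5)→{4,5}. Safe: 2. Place at column 2.
Row 5: attacked by (1,1)→{1,5}; (2,3)→{3}; (3,5)→{3,5}; (4,2)→{1,2,3}. Safe: 4. Place at column 4.
Columns [1, 3, 5, 2, 4], r−c [0, -1, -2, 2, 1], r+c [2, 5, 8, 6, 9] are all distinct, so no two queens attack.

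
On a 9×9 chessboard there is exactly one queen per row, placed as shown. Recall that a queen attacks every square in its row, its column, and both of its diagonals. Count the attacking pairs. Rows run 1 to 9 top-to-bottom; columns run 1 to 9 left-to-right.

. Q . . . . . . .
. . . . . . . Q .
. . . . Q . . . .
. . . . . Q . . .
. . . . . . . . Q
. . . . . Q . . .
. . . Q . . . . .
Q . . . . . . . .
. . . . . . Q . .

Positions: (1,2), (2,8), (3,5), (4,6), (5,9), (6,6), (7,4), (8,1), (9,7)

Same column: (4,6)–(6,6) (column 6).
Same diagonal: (2,8)–(4,6) (|2−4| = |8−6| = 2); (3,5)–(4,6) (|3−4| = |5−6| = 1).
Total attacking pairs: 3.

3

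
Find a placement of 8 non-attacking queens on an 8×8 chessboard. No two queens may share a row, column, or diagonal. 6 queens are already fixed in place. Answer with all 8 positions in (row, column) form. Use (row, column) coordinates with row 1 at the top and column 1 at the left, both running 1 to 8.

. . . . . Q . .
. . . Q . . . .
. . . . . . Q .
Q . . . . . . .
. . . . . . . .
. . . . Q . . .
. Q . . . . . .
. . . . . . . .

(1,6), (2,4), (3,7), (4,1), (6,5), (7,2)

Row 5: attacked by (1,6)→{2,6}; (2,4)→{1,4,7}; (3,7)→{5,7}; (4,1)→{1,2}; (6,5)→{4,5,6}; (7,2)→{2,4}. Safe: 3, 8. Place at column 3.
Row 8: attacked by (1,6)→{6}; (2,4)→{4}; (3,7)→{2,7}; (4,1)→{1,5}; (5,3)→{3,6}; (6,5)→{3,5,7}; (7,2)→{1,2,3}. Safe: 8. Place at column 8.
Columns [6, 4, 7, 1, 3, 5, 2, 8], r−c [-5, -2, -4, 3, 2, 1, 5, 0], r+c [7, 6, 10, 5, 8, 11, 9, 16] are all distinct, so no two queens attack.

(1,6) (2,4) (3,7) (4,1) (5,3) (6,5) (7,2) (8,8)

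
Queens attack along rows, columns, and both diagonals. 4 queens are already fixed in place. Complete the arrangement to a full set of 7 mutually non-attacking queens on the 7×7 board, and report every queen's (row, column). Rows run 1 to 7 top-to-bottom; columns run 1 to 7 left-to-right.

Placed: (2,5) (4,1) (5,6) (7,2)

(1,7) (2,5) (3,3) (4,1) (5,6) (6,4) (7,2)

Row 1: attacked by (2,5)→{4,5,6}; (4,1)→{1,4}; (5,6)→{2,6}; (7,2)→{2}. Safe: 3, 7. Place at column 7.
Row 3: attacked by (1,7)→{5,7}; (2,5)→{4,5,6}; (4,1)→{1,2}; (5,6)→{4,6}; (7,2)→{2,6}. Safe: 3. Place at column 3.
Row 6: attacked by (1,7)→{2,7}; (2,5)→{1,5}; (3,3)→{3,6}; (4,1)→{1,3}; (5,6)→{5,6,7}; (7,2)→{1,2,3}. Safe: 4. Place at column 4.
Columns [7, 5, 3, 1, 6, 4, 2], r−c [-6, -3, 0, 3, -1, 2, 5], r+c [8, 7, 6, 5, 11, 10, 9] are all distinct, so no two queens attack.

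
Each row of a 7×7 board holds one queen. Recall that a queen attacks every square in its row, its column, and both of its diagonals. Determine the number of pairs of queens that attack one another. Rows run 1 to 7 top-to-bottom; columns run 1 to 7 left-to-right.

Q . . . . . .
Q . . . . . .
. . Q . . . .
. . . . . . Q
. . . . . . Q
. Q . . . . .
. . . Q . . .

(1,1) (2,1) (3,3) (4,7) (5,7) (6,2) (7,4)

Same column: (1,1)–(2,1) (column 1); (4,7)–(5,7) (column 7).
Same diagonal: (1,1)–(3,3) (|1−3| = |1−3| = 2); (4,7)–(7,4) (|4−7| = |7−4| = 3).
Total attacking pairs: 4.

4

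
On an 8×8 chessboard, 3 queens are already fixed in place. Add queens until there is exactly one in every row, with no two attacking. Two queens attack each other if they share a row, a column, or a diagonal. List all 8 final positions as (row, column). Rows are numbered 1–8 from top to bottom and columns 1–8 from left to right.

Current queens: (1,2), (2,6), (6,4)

(1,2) (2,6) (3,8) (4,3) (5,1) (6,4) (7,7) (8,5)

Row 3: attacked by (1,2)→{2,4}; (2,6)→{5,6,7}; (6,4)→{1,4,7}. Safe: 3, 8. Place at column 8.
Row 4: attacked by (1,2)→{2,5}; (2,6)→{4,6,8}; (3,8)→{7,8}; (6,4)→{2,4,6}. Safe: 1, 3. Place at column 3.
Row 5: attacked by (1,2)→{2,6}; (2,6)→{3,6}; (3,8)→{6,8}; (4,3)→{2,3,4}; (6,4)→{3,4,5}. Safe: 1, 7. Place at column 1.
Row 7: attacked by (1,2)→{2,8}; (2,6)→{1,6}; (3,8)→{4,8}; (4,3)→{3,6}; (5,1)→{1,3}; (6,4)→{3,4,5}. Safe: 7. Place at column 7.
Row 8: attacked by (1,2)→{2}; (2,6)→{6}; (3,8)→{3,8}; (4,3)→{3,7}; (5,1)→{1,4}; (6,4)→{2,4,6}; (7,7)→{6,7,8}. Safe: 5. Place at column 5.
Columns [2, 6, 8, 3, 1, 4, 7, 5], r−c [-1, -4, -5, 1, 4, 2, 0, 3], r+c [3, 8, 11, 7, 6, 10, 14, 13] are all distinct, so no two queens attack.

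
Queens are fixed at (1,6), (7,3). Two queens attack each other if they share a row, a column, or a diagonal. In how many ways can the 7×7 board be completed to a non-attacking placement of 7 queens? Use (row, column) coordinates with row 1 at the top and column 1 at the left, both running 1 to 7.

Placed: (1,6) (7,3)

1

Branch on row 2: col 1 → 0; col 2 → 1; col 4 → 0.
Sum: 0 + 1 + 0 = 1.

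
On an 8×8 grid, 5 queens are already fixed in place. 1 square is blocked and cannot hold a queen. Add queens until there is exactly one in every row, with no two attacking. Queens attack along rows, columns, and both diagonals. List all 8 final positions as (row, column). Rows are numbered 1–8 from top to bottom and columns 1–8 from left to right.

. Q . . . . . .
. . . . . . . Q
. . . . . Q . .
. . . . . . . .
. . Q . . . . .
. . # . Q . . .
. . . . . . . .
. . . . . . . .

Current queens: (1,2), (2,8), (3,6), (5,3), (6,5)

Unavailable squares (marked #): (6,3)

Row 4: attacked by (1,2)→{2,5}; (2,8)→{6,8}; (3,6)→{5,6,7}; (5,3)→{2,3,4}; (6,5)→{3,5,7}. Safe: 1. Place at column 1.
Row 7: attacked by (1,2)→{2,8}; (2,8)→{3,8}; (3,6)→{2,6}; (4,1)→{1,4}; (5,3)→{1,3,5}; (6,5)→{4,5,6}. Safe: 7. Place at column 7.
Row 8: attacked by (1,2)→{2}; (2,8)→{2,8}; (3,6)→{1,6}; (4,1)→{1,5}; (5,3)→{3,6}; (6,5)→{3,5,7}; (7,7)→{6,7,8}. Safe: 4. Place at column 4.
Columns [2, 8, 6, 1, 3, 5, 7, 4], r−c [-1, -6, -3, 3, 2, 1, 0, 4], r+c [3, 10, 9, 5, 8, 11, 14, 12] are all distinct, so no two queens attack.

(1,2) (2,8) (3,6) (4,1) (5,3) (6,5) (7,7) (8,4)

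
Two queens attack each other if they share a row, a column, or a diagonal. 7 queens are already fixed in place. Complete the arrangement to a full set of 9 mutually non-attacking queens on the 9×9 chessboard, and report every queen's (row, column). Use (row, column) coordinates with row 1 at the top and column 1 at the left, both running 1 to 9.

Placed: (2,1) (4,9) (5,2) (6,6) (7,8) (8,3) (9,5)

Row 1: attacked by (2,1)→{1,2}; (4,9)→{6,9}; (5,2)→{2,6}; (6,6)→{1,6}; (7,8)→{2,8}; (8,3)→{3}; (9,5)→{5}. Safe: 4, 7. Place at column 4.
Row 3: attacked by (1,4)→{2,4,6}; (2,1)→{1,2}; (4,9)→{8,9}; (5,2)→{2,4}; (6,6)→{3,6,9}; (7,8)→{4,8}; (8,3)→{3,8}; (9,5)→{5}. Safe: 7. Place at column 7.
Columns [4, 1, 7, 9, 2, 6, 8, 3, 5], r−c [-3, 1, -4, -5, 3, 0, -1, 5, 4], r+c [5, 3, 10, 13, 7, 12, 15, 11, 14] are all distinct, so no two queens attack.

(1,4) (2,1) (3,7) (4,9) (5,2) (6,6) (7,8) (8,3) (9,5)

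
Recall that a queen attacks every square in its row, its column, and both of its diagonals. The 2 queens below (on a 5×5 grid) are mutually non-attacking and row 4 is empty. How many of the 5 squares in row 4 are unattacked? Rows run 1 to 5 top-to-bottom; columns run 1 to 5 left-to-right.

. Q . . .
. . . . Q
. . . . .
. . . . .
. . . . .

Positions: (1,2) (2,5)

2

(1,2) attacks row 4 at column 2 and diagonals 5.
(2,5) attacks row 4 at column 5 and diagonals 3.
Attacked columns: {2, 3, 5}. Safe: {1, 4}.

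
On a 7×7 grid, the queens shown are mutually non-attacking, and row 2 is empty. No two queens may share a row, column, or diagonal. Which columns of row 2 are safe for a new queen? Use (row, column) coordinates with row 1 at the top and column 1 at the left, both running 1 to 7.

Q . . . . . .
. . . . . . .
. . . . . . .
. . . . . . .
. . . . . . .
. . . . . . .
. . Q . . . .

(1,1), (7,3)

(1,1) attacks row 2 at column 1 and diagonals 2.
(7,3) attacks row 2 at column 3.
Attacked columns: {1, 2, 3}. Safe: {4, 5, 6, 7}.

columns 4, 5, 6, 7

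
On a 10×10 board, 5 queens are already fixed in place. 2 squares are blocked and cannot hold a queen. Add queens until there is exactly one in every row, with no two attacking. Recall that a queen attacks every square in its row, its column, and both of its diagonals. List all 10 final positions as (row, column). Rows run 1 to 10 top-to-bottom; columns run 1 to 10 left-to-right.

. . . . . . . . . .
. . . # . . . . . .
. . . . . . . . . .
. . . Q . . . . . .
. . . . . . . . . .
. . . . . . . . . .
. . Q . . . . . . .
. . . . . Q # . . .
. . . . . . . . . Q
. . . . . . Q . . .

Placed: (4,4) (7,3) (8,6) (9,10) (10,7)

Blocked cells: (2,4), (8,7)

(1,5) (2,9) (3,2) (4,4) (5,8) (6,1) (7,3) (8,6) (9,10) (10,7)

Row 1: attacked by (4,4)→{1,4,7}; (7,3)→{3,9}; (8,6)→{6}; (9,10)→{2,10}; (10,7)→{7}. Safe: 5, 8. Place at column 5.
Row 2: attacked by (1,5)→{4,5,6}; (4,4)→{2,4,6}; (7,3)→{3,8}; (8,6)→{6}; (9,10)→{3,10}; (10,7)→{7}. Blocked: 4. Safe: 1, 9. Place at column 9.
Row 3: attacked by (1,5)→{3,5,7}; (2,9)→{8,9,10}; (4,4)→{3,4,5}; (7,3)→{3,7}; (8,6)→{1,6}; (9,10)→{4,10}; (10,7)→{7}. Safe: 2. Place at column 2.
Row 5: attacked by (1,5)→{1,5,9}; (2,9)→{6,9}; (3,2)→{2,4}; (4,4)→{3,4,5}; (7,3)→{1,3,5}; (8,6)→{3,6,9}; (9,10)→{6,10}; (10,7)→{2,7}. Safe: 8. Place at column 8.
Row 6: attacked by (1,5)→{5,10}; (2,9)→{5,9}; (3,2)→{2,5}; (4,4)→{2,4,6}; (5,8)→{7,8,9}; (7,3)→{2,3,4}; (8,6)→{4,6,8}; (9,10)→{7,10}; (10,7)→{3,7}. Safe: 1. Place at column 1.
Columns [5, 9, 2, 4, 8, 1, 3, 6, 10, 7], r−c [-4, -7, 1, 0, -3, 5, 4, 2, -1, 3], r+c [6, 11, 5, 8, 13, 7, 10, 14, 19, 17] are all distinct, so no two queens attack.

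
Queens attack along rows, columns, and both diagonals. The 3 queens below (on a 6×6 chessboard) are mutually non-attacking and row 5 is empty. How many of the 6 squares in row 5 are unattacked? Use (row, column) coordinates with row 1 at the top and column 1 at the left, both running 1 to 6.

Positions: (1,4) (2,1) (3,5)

2

(1,4) attacks row 5 at column 4.
(2,1) attacks row 5 at column 1 and diagonals 4.
(3,5) attacks row 5 at column 5 and diagonals 3.
Attacked columns: {1, 3, 4, 5}. Safe: {2, 6}.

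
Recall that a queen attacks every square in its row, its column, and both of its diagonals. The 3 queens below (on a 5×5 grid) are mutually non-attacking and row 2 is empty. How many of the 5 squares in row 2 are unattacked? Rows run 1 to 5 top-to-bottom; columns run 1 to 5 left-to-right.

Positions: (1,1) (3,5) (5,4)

(1,1) attacks row 2 at column 1 and diagonals 2.
(3,5) attacks row 2 at column 5 and diagonals 4.
(5,4) attacks row 2 at column 4 and diagonals 1.
Attacked columns: {1, 2, 4, 5}. Safe: {3}.

1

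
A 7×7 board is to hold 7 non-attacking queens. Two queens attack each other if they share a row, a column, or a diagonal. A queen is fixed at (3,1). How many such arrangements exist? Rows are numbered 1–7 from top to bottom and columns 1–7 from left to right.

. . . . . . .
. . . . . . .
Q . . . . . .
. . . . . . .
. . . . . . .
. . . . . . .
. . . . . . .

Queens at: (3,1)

6

Branch on row 1: col 2 → 2; col 4 → 1; col 5 → 1; col 6 → 1; col 7 → 1.
Sum: 2 + 1 + 1 + 1 + 1 = 6.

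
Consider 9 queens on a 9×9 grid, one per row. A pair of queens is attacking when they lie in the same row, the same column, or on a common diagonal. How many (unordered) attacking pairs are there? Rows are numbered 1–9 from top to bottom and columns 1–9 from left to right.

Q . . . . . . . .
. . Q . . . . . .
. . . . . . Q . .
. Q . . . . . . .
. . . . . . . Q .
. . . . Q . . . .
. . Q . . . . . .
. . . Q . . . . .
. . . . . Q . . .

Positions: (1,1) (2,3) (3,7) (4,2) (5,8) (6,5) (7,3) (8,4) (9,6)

Same column: (2,3)–(7,3) (column 3).
Same diagonal: (3,7)–(7,3) (|3−7| = |7−3| = 4); (7,3)–(8,4) (|7−8| = |3−4| = 1).
Total attacking pairs: 3.

3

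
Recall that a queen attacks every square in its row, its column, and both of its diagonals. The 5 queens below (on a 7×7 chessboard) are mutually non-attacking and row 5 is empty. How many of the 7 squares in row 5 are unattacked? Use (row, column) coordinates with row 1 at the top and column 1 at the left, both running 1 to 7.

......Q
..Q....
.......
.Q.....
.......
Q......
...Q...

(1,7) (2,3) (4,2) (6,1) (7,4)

1

(1,7) attacks row 5 at column 7 and diagonals 3.
(2,3) attacks row 5 at column 3 and diagonals 6.
(4,2) attacks row 5 at column 2 and diagonals 1, 3.
(6,1) attacks row 5 at column 1 and diagonals 2.
(7,4) attacks row 5 at column 4 and diagonals 2, 6.
Attacked columns: {1, 2, 3, 4, 6, 7}. Safe: {5}.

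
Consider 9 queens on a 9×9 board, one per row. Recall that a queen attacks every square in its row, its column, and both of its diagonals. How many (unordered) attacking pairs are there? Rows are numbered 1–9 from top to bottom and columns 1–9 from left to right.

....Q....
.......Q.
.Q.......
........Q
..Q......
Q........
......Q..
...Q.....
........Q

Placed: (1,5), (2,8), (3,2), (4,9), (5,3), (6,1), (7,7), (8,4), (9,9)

Same column: (4,9)–(9,9) (column 9).
Same diagonal: (7,7)–(9,9) (|7−9| = |7−9| = 2).
Total attacking pairs: 2.

2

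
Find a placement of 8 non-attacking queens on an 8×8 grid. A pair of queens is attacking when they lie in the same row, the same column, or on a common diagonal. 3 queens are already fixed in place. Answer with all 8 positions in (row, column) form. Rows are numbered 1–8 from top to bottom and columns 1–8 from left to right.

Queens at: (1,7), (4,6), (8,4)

(1,7) (2,3) (3,1) (4,6) (5,8) (6,5) (7,2) (8,4)

Row 2: attacked by (1,7)→{6,7,8}; (4,6)→{4,6,8}; (8,4)→{4}. Safe: 1, 2, 3, 5. Place at column 3.
Row 3: attacked by (1,7)→{5,7}; (2,3)→{2,3,4}; (4,6)→{5,6,7}; (8,4)→{4}. Safe: 1, 8. Place at column 1.
Row 5: attacked by (1,7)→{3,7}; (2,3)→{3,6}; (3,1)→{1,3}; (4,6)→{5,6,7}; (8,4)→{1,4,7}. Safe: 2, 8. Place at column 8.
Row 6: attacked by (1,7)→{2,7}; (2,3)→{3,7}; (3,1)→{1,4}; (4,6)→{4,6,8}; (5,8)→{7,8}; (8,4)→{2,4,6}. Safe: 5. Place at column 5.
Row 7: attacked by (1,7)→{1,7}; (2,3)→{3,8}; (3,1)→{1,5}; (4,6)→{3,6}; (5,8)→{6,8}; (6,5)→{4,5,6}; (8,4)→{3,4,5}. Safe: 2. Place at column 2.
Columns [7, 3, 1, 6, 8, 5, 2, 4], r−c [-6, -1, 2, -2, -3, 1, 5, 4], r+c [8, 5, 4, 10, 13, 11, 9, 12] are all distinct, so no two queens attack.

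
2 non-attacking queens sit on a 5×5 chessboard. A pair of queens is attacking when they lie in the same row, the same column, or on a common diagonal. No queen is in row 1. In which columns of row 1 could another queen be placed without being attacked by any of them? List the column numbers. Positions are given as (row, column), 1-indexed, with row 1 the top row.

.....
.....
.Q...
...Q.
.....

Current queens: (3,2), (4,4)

(3,2) attacks row 1 at column 2 and diagonals 4.
(4,4) attacks row 1 at column 4 and diagonals 1.
Attacked columns: {1, 2, 4}. Safe: {3, 5}.

columns 3, 5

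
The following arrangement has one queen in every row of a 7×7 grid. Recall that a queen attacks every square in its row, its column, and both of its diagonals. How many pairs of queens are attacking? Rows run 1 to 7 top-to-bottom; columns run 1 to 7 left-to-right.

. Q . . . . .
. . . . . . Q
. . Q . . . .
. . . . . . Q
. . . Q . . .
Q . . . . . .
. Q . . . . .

6

Same column: (1,2)–(7,2) (column 2); (2,7)–(4,7) (column 7).
Same diagonal: (2,7)–(5,4) (|2−5| = |7−4| = 3); (2,7)–(7,2) (|2−7| = |7−2| = 5); (5,4)–(7,2) (|5−7| = |4−2| = 2); (6,1)–(7,2) (|6−7| = |1−2| = 1).
Total attacking pairs: 6.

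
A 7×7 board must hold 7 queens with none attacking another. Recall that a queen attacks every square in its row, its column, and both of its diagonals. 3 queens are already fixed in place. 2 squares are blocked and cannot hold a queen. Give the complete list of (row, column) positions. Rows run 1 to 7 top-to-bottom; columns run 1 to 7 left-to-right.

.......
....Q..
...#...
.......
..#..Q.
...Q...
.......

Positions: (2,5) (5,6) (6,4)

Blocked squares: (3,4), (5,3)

(1,7) (2,5) (3,3) (4,1) (5,6) (6,4) (7,2)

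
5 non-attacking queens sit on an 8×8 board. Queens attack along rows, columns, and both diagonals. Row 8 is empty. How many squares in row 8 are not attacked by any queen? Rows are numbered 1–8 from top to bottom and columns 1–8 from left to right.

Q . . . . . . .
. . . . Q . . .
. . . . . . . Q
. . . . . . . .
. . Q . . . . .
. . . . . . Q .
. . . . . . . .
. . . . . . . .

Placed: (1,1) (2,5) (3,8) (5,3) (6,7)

(1,1) attacks row 8 at column 1 and diagonals 8.
(2,5) attacks row 8 at column 5.
(3,8) attacks row 8 at column 8 and diagonals 3.
(5,3) attacks row 8 at column 3 and diagonals 6.
(6,7) attacks row 8 at column 7 and diagonals 5.
Attacked columns: {1, 3, 5, 6, 7, 8}. Safe: {2, 4}.

2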